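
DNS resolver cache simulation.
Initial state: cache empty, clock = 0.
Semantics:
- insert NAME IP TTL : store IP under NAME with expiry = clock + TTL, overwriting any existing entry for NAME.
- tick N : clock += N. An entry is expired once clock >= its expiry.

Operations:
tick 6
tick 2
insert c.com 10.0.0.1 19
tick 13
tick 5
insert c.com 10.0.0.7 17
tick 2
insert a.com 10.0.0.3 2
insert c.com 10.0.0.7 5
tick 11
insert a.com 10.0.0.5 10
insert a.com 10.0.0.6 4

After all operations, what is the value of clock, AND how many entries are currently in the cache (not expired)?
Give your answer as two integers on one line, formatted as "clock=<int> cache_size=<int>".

Op 1: tick 6 -> clock=6.
Op 2: tick 2 -> clock=8.
Op 3: insert c.com -> 10.0.0.1 (expiry=8+19=27). clock=8
Op 4: tick 13 -> clock=21.
Op 5: tick 5 -> clock=26.
Op 6: insert c.com -> 10.0.0.7 (expiry=26+17=43). clock=26
Op 7: tick 2 -> clock=28.
Op 8: insert a.com -> 10.0.0.3 (expiry=28+2=30). clock=28
Op 9: insert c.com -> 10.0.0.7 (expiry=28+5=33). clock=28
Op 10: tick 11 -> clock=39. purged={a.com,c.com}
Op 11: insert a.com -> 10.0.0.5 (expiry=39+10=49). clock=39
Op 12: insert a.com -> 10.0.0.6 (expiry=39+4=43). clock=39
Final clock = 39
Final cache (unexpired): {a.com} -> size=1

Answer: clock=39 cache_size=1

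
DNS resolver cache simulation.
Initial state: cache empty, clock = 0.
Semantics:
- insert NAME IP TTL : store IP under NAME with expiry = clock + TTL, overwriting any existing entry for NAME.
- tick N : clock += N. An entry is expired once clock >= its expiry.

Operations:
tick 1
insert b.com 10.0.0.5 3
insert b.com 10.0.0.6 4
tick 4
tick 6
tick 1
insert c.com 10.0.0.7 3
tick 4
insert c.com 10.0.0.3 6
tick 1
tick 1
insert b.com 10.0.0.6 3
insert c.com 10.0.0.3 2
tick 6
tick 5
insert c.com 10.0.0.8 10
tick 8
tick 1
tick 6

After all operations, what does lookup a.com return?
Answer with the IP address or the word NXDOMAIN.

Answer: NXDOMAIN

Derivation:
Op 1: tick 1 -> clock=1.
Op 2: insert b.com -> 10.0.0.5 (expiry=1+3=4). clock=1
Op 3: insert b.com -> 10.0.0.6 (expiry=1+4=5). clock=1
Op 4: tick 4 -> clock=5. purged={b.com}
Op 5: tick 6 -> clock=11.
Op 6: tick 1 -> clock=12.
Op 7: insert c.com -> 10.0.0.7 (expiry=12+3=15). clock=12
Op 8: tick 4 -> clock=16. purged={c.com}
Op 9: insert c.com -> 10.0.0.3 (expiry=16+6=22). clock=16
Op 10: tick 1 -> clock=17.
Op 11: tick 1 -> clock=18.
Op 12: insert b.com -> 10.0.0.6 (expiry=18+3=21). clock=18
Op 13: insert c.com -> 10.0.0.3 (expiry=18+2=20). clock=18
Op 14: tick 6 -> clock=24. purged={b.com,c.com}
Op 15: tick 5 -> clock=29.
Op 16: insert c.com -> 10.0.0.8 (expiry=29+10=39). clock=29
Op 17: tick 8 -> clock=37.
Op 18: tick 1 -> clock=38.
Op 19: tick 6 -> clock=44. purged={c.com}
lookup a.com: not in cache (expired or never inserted)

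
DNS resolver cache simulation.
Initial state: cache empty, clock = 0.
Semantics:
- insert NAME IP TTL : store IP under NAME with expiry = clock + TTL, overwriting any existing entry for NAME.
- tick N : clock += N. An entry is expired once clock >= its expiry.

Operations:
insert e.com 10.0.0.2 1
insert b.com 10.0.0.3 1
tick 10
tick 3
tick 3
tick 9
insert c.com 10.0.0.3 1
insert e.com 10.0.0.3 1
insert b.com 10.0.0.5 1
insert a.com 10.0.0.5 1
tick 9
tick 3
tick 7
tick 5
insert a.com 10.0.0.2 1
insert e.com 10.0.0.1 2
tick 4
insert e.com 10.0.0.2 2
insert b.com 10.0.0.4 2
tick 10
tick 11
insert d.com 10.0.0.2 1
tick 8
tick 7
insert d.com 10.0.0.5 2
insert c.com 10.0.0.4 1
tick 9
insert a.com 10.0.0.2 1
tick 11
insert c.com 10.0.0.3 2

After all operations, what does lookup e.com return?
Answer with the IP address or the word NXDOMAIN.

Answer: NXDOMAIN

Derivation:
Op 1: insert e.com -> 10.0.0.2 (expiry=0+1=1). clock=0
Op 2: insert b.com -> 10.0.0.3 (expiry=0+1=1). clock=0
Op 3: tick 10 -> clock=10. purged={b.com,e.com}
Op 4: tick 3 -> clock=13.
Op 5: tick 3 -> clock=16.
Op 6: tick 9 -> clock=25.
Op 7: insert c.com -> 10.0.0.3 (expiry=25+1=26). clock=25
Op 8: insert e.com -> 10.0.0.3 (expiry=25+1=26). clock=25
Op 9: insert b.com -> 10.0.0.5 (expiry=25+1=26). clock=25
Op 10: insert a.com -> 10.0.0.5 (expiry=25+1=26). clock=25
Op 11: tick 9 -> clock=34. purged={a.com,b.com,c.com,e.com}
Op 12: tick 3 -> clock=37.
Op 13: tick 7 -> clock=44.
Op 14: tick 5 -> clock=49.
Op 15: insert a.com -> 10.0.0.2 (expiry=49+1=50). clock=49
Op 16: insert e.com -> 10.0.0.1 (expiry=49+2=51). clock=49
Op 17: tick 4 -> clock=53. purged={a.com,e.com}
Op 18: insert e.com -> 10.0.0.2 (expiry=53+2=55). clock=53
Op 19: insert b.com -> 10.0.0.4 (expiry=53+2=55). clock=53
Op 20: tick 10 -> clock=63. purged={b.com,e.com}
Op 21: tick 11 -> clock=74.
Op 22: insert d.com -> 10.0.0.2 (expiry=74+1=75). clock=74
Op 23: tick 8 -> clock=82. purged={d.com}
Op 24: tick 7 -> clock=89.
Op 25: insert d.com -> 10.0.0.5 (expiry=89+2=91). clock=89
Op 26: insert c.com -> 10.0.0.4 (expiry=89+1=90). clock=89
Op 27: tick 9 -> clock=98. purged={c.com,d.com}
Op 28: insert a.com -> 10.0.0.2 (expiry=98+1=99). clock=98
Op 29: tick 11 -> clock=109. purged={a.com}
Op 30: insert c.com -> 10.0.0.3 (expiry=109+2=111). clock=109
lookup e.com: not in cache (expired or never inserted)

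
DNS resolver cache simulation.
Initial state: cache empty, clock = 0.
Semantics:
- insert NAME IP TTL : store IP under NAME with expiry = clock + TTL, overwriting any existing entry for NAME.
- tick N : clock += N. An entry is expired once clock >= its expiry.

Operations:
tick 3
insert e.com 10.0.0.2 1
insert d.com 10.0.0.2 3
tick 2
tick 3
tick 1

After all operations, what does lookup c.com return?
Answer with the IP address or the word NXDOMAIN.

Answer: NXDOMAIN

Derivation:
Op 1: tick 3 -> clock=3.
Op 2: insert e.com -> 10.0.0.2 (expiry=3+1=4). clock=3
Op 3: insert d.com -> 10.0.0.2 (expiry=3+3=6). clock=3
Op 4: tick 2 -> clock=5. purged={e.com}
Op 5: tick 3 -> clock=8. purged={d.com}
Op 6: tick 1 -> clock=9.
lookup c.com: not in cache (expired or never inserted)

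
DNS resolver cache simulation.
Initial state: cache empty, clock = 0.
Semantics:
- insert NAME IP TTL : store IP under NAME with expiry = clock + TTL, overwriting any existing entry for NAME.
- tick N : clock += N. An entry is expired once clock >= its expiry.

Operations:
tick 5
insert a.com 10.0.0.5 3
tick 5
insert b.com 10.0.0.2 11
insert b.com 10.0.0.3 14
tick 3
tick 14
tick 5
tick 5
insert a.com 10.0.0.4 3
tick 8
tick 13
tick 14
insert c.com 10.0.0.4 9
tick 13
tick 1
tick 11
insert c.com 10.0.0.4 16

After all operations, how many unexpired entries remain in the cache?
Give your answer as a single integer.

Answer: 1

Derivation:
Op 1: tick 5 -> clock=5.
Op 2: insert a.com -> 10.0.0.5 (expiry=5+3=8). clock=5
Op 3: tick 5 -> clock=10. purged={a.com}
Op 4: insert b.com -> 10.0.0.2 (expiry=10+11=21). clock=10
Op 5: insert b.com -> 10.0.0.3 (expiry=10+14=24). clock=10
Op 6: tick 3 -> clock=13.
Op 7: tick 14 -> clock=27. purged={b.com}
Op 8: tick 5 -> clock=32.
Op 9: tick 5 -> clock=37.
Op 10: insert a.com -> 10.0.0.4 (expiry=37+3=40). clock=37
Op 11: tick 8 -> clock=45. purged={a.com}
Op 12: tick 13 -> clock=58.
Op 13: tick 14 -> clock=72.
Op 14: insert c.com -> 10.0.0.4 (expiry=72+9=81). clock=72
Op 15: tick 13 -> clock=85. purged={c.com}
Op 16: tick 1 -> clock=86.
Op 17: tick 11 -> clock=97.
Op 18: insert c.com -> 10.0.0.4 (expiry=97+16=113). clock=97
Final cache (unexpired): {c.com} -> size=1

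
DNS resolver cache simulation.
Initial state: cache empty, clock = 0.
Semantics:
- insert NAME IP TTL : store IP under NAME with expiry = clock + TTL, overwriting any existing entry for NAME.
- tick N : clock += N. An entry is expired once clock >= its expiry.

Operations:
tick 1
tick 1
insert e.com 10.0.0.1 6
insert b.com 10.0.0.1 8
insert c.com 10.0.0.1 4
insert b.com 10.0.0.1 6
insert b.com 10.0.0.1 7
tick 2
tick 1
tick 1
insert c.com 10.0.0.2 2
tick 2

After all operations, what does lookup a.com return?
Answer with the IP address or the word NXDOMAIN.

Op 1: tick 1 -> clock=1.
Op 2: tick 1 -> clock=2.
Op 3: insert e.com -> 10.0.0.1 (expiry=2+6=8). clock=2
Op 4: insert b.com -> 10.0.0.1 (expiry=2+8=10). clock=2
Op 5: insert c.com -> 10.0.0.1 (expiry=2+4=6). clock=2
Op 6: insert b.com -> 10.0.0.1 (expiry=2+6=8). clock=2
Op 7: insert b.com -> 10.0.0.1 (expiry=2+7=9). clock=2
Op 8: tick 2 -> clock=4.
Op 9: tick 1 -> clock=5.
Op 10: tick 1 -> clock=6. purged={c.com}
Op 11: insert c.com -> 10.0.0.2 (expiry=6+2=8). clock=6
Op 12: tick 2 -> clock=8. purged={c.com,e.com}
lookup a.com: not in cache (expired or never inserted)

Answer: NXDOMAIN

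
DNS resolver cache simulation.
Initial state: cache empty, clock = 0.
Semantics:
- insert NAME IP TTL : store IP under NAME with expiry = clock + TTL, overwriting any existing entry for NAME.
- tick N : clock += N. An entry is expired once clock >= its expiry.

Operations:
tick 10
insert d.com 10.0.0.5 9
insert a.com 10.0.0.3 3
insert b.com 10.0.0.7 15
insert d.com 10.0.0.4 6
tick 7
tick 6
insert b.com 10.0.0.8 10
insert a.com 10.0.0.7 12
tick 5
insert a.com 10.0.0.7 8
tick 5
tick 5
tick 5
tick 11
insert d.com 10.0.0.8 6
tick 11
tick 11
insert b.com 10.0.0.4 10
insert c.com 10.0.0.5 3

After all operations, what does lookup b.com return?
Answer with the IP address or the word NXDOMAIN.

Op 1: tick 10 -> clock=10.
Op 2: insert d.com -> 10.0.0.5 (expiry=10+9=19). clock=10
Op 3: insert a.com -> 10.0.0.3 (expiry=10+3=13). clock=10
Op 4: insert b.com -> 10.0.0.7 (expiry=10+15=25). clock=10
Op 5: insert d.com -> 10.0.0.4 (expiry=10+6=16). clock=10
Op 6: tick 7 -> clock=17. purged={a.com,d.com}
Op 7: tick 6 -> clock=23.
Op 8: insert b.com -> 10.0.0.8 (expiry=23+10=33). clock=23
Op 9: insert a.com -> 10.0.0.7 (expiry=23+12=35). clock=23
Op 10: tick 5 -> clock=28.
Op 11: insert a.com -> 10.0.0.7 (expiry=28+8=36). clock=28
Op 12: tick 5 -> clock=33. purged={b.com}
Op 13: tick 5 -> clock=38. purged={a.com}
Op 14: tick 5 -> clock=43.
Op 15: tick 11 -> clock=54.
Op 16: insert d.com -> 10.0.0.8 (expiry=54+6=60). clock=54
Op 17: tick 11 -> clock=65. purged={d.com}
Op 18: tick 11 -> clock=76.
Op 19: insert b.com -> 10.0.0.4 (expiry=76+10=86). clock=76
Op 20: insert c.com -> 10.0.0.5 (expiry=76+3=79). clock=76
lookup b.com: present, ip=10.0.0.4 expiry=86 > clock=76

Answer: 10.0.0.4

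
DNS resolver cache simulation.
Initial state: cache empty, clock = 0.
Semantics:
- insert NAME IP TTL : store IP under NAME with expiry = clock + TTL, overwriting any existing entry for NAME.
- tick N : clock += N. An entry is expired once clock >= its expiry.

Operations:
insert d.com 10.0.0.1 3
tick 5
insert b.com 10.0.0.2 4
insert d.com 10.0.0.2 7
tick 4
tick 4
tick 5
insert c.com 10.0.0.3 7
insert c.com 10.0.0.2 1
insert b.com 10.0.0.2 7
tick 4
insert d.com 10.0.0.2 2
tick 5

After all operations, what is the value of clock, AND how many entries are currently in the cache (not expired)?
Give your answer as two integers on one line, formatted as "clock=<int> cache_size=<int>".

Answer: clock=27 cache_size=0

Derivation:
Op 1: insert d.com -> 10.0.0.1 (expiry=0+3=3). clock=0
Op 2: tick 5 -> clock=5. purged={d.com}
Op 3: insert b.com -> 10.0.0.2 (expiry=5+4=9). clock=5
Op 4: insert d.com -> 10.0.0.2 (expiry=5+7=12). clock=5
Op 5: tick 4 -> clock=9. purged={b.com}
Op 6: tick 4 -> clock=13. purged={d.com}
Op 7: tick 5 -> clock=18.
Op 8: insert c.com -> 10.0.0.3 (expiry=18+7=25). clock=18
Op 9: insert c.com -> 10.0.0.2 (expiry=18+1=19). clock=18
Op 10: insert b.com -> 10.0.0.2 (expiry=18+7=25). clock=18
Op 11: tick 4 -> clock=22. purged={c.com}
Op 12: insert d.com -> 10.0.0.2 (expiry=22+2=24). clock=22
Op 13: tick 5 -> clock=27. purged={b.com,d.com}
Final clock = 27
Final cache (unexpired): {} -> size=0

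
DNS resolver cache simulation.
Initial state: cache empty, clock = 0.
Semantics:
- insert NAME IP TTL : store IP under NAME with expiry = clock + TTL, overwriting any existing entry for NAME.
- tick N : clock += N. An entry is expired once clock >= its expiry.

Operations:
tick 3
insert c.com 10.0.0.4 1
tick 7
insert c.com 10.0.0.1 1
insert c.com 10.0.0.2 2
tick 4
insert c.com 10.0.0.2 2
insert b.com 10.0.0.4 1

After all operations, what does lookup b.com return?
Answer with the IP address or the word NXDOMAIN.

Answer: 10.0.0.4

Derivation:
Op 1: tick 3 -> clock=3.
Op 2: insert c.com -> 10.0.0.4 (expiry=3+1=4). clock=3
Op 3: tick 7 -> clock=10. purged={c.com}
Op 4: insert c.com -> 10.0.0.1 (expiry=10+1=11). clock=10
Op 5: insert c.com -> 10.0.0.2 (expiry=10+2=12). clock=10
Op 6: tick 4 -> clock=14. purged={c.com}
Op 7: insert c.com -> 10.0.0.2 (expiry=14+2=16). clock=14
Op 8: insert b.com -> 10.0.0.4 (expiry=14+1=15). clock=14
lookup b.com: present, ip=10.0.0.4 expiry=15 > clock=14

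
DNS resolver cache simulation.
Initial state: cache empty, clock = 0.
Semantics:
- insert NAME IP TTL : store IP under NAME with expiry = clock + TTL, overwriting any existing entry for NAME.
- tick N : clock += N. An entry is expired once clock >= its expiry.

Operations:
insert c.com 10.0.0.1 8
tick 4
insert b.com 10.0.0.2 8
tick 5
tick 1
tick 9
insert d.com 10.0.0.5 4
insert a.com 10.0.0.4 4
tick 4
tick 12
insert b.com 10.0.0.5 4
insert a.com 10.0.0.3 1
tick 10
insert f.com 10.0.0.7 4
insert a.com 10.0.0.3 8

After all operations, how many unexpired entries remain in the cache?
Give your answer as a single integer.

Op 1: insert c.com -> 10.0.0.1 (expiry=0+8=8). clock=0
Op 2: tick 4 -> clock=4.
Op 3: insert b.com -> 10.0.0.2 (expiry=4+8=12). clock=4
Op 4: tick 5 -> clock=9. purged={c.com}
Op 5: tick 1 -> clock=10.
Op 6: tick 9 -> clock=19. purged={b.com}
Op 7: insert d.com -> 10.0.0.5 (expiry=19+4=23). clock=19
Op 8: insert a.com -> 10.0.0.4 (expiry=19+4=23). clock=19
Op 9: tick 4 -> clock=23. purged={a.com,d.com}
Op 10: tick 12 -> clock=35.
Op 11: insert b.com -> 10.0.0.5 (expiry=35+4=39). clock=35
Op 12: insert a.com -> 10.0.0.3 (expiry=35+1=36). clock=35
Op 13: tick 10 -> clock=45. purged={a.com,b.com}
Op 14: insert f.com -> 10.0.0.7 (expiry=45+4=49). clock=45
Op 15: insert a.com -> 10.0.0.3 (expiry=45+8=53). clock=45
Final cache (unexpired): {a.com,f.com} -> size=2

Answer: 2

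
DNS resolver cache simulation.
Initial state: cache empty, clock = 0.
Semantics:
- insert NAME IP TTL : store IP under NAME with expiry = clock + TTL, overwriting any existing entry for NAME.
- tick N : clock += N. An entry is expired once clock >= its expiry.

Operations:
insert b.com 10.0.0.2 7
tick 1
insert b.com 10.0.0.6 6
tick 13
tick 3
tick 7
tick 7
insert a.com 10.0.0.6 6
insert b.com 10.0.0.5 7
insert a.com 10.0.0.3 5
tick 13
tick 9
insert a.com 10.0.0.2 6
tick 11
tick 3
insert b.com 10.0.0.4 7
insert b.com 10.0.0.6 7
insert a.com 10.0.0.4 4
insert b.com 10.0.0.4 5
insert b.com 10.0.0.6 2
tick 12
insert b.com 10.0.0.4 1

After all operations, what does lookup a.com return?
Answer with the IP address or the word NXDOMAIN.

Op 1: insert b.com -> 10.0.0.2 (expiry=0+7=7). clock=0
Op 2: tick 1 -> clock=1.
Op 3: insert b.com -> 10.0.0.6 (expiry=1+6=7). clock=1
Op 4: tick 13 -> clock=14. purged={b.com}
Op 5: tick 3 -> clock=17.
Op 6: tick 7 -> clock=24.
Op 7: tick 7 -> clock=31.
Op 8: insert a.com -> 10.0.0.6 (expiry=31+6=37). clock=31
Op 9: insert b.com -> 10.0.0.5 (expiry=31+7=38). clock=31
Op 10: insert a.com -> 10.0.0.3 (expiry=31+5=36). clock=31
Op 11: tick 13 -> clock=44. purged={a.com,b.com}
Op 12: tick 9 -> clock=53.
Op 13: insert a.com -> 10.0.0.2 (expiry=53+6=59). clock=53
Op 14: tick 11 -> clock=64. purged={a.com}
Op 15: tick 3 -> clock=67.
Op 16: insert b.com -> 10.0.0.4 (expiry=67+7=74). clock=67
Op 17: insert b.com -> 10.0.0.6 (expiry=67+7=74). clock=67
Op 18: insert a.com -> 10.0.0.4 (expiry=67+4=71). clock=67
Op 19: insert b.com -> 10.0.0.4 (expiry=67+5=72). clock=67
Op 20: insert b.com -> 10.0.0.6 (expiry=67+2=69). clock=67
Op 21: tick 12 -> clock=79. purged={a.com,b.com}
Op 22: insert b.com -> 10.0.0.4 (expiry=79+1=80). clock=79
lookup a.com: not in cache (expired or never inserted)

Answer: NXDOMAIN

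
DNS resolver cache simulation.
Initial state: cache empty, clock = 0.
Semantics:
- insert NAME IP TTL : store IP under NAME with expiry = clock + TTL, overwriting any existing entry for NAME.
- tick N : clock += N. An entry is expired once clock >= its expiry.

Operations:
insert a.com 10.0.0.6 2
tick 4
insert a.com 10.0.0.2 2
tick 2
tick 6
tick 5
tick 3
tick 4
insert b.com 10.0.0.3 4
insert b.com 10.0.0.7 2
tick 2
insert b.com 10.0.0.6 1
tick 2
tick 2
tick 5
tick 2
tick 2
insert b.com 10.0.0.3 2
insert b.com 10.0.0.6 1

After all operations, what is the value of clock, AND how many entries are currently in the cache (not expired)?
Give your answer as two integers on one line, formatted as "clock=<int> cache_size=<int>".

Answer: clock=39 cache_size=1

Derivation:
Op 1: insert a.com -> 10.0.0.6 (expiry=0+2=2). clock=0
Op 2: tick 4 -> clock=4. purged={a.com}
Op 3: insert a.com -> 10.0.0.2 (expiry=4+2=6). clock=4
Op 4: tick 2 -> clock=6. purged={a.com}
Op 5: tick 6 -> clock=12.
Op 6: tick 5 -> clock=17.
Op 7: tick 3 -> clock=20.
Op 8: tick 4 -> clock=24.
Op 9: insert b.com -> 10.0.0.3 (expiry=24+4=28). clock=24
Op 10: insert b.com -> 10.0.0.7 (expiry=24+2=26). clock=24
Op 11: tick 2 -> clock=26. purged={b.com}
Op 12: insert b.com -> 10.0.0.6 (expiry=26+1=27). clock=26
Op 13: tick 2 -> clock=28. purged={b.com}
Op 14: tick 2 -> clock=30.
Op 15: tick 5 -> clock=35.
Op 16: tick 2 -> clock=37.
Op 17: tick 2 -> clock=39.
Op 18: insert b.com -> 10.0.0.3 (expiry=39+2=41). clock=39
Op 19: insert b.com -> 10.0.0.6 (expiry=39+1=40). clock=39
Final clock = 39
Final cache (unexpired): {b.com} -> size=1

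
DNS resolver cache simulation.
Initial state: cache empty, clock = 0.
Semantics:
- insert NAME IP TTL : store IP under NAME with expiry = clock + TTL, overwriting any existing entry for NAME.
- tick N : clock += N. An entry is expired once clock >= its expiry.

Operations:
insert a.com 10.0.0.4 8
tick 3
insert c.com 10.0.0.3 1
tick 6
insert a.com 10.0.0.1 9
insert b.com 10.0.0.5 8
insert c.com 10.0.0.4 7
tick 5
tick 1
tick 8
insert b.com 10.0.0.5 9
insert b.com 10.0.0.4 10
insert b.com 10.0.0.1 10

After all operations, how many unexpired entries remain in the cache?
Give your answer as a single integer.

Op 1: insert a.com -> 10.0.0.4 (expiry=0+8=8). clock=0
Op 2: tick 3 -> clock=3.
Op 3: insert c.com -> 10.0.0.3 (expiry=3+1=4). clock=3
Op 4: tick 6 -> clock=9. purged={a.com,c.com}
Op 5: insert a.com -> 10.0.0.1 (expiry=9+9=18). clock=9
Op 6: insert b.com -> 10.0.0.5 (expiry=9+8=17). clock=9
Op 7: insert c.com -> 10.0.0.4 (expiry=9+7=16). clock=9
Op 8: tick 5 -> clock=14.
Op 9: tick 1 -> clock=15.
Op 10: tick 8 -> clock=23. purged={a.com,b.com,c.com}
Op 11: insert b.com -> 10.0.0.5 (expiry=23+9=32). clock=23
Op 12: insert b.com -> 10.0.0.4 (expiry=23+10=33). clock=23
Op 13: insert b.com -> 10.0.0.1 (expiry=23+10=33). clock=23
Final cache (unexpired): {b.com} -> size=1

Answer: 1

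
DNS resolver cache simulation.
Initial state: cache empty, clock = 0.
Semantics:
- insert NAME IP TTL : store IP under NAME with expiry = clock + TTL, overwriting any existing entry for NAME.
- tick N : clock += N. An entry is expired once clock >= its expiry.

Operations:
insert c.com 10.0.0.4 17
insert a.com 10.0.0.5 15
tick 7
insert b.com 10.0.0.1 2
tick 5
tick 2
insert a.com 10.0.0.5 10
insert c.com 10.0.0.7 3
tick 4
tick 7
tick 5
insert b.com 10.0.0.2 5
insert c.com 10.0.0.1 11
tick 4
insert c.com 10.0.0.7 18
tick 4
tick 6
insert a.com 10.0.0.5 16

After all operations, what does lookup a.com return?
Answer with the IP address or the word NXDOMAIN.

Answer: 10.0.0.5

Derivation:
Op 1: insert c.com -> 10.0.0.4 (expiry=0+17=17). clock=0
Op 2: insert a.com -> 10.0.0.5 (expiry=0+15=15). clock=0
Op 3: tick 7 -> clock=7.
Op 4: insert b.com -> 10.0.0.1 (expiry=7+2=9). clock=7
Op 5: tick 5 -> clock=12. purged={b.com}
Op 6: tick 2 -> clock=14.
Op 7: insert a.com -> 10.0.0.5 (expiry=14+10=24). clock=14
Op 8: insert c.com -> 10.0.0.7 (expiry=14+3=17). clock=14
Op 9: tick 4 -> clock=18. purged={c.com}
Op 10: tick 7 -> clock=25. purged={a.com}
Op 11: tick 5 -> clock=30.
Op 12: insert b.com -> 10.0.0.2 (expiry=30+5=35). clock=30
Op 13: insert c.com -> 10.0.0.1 (expiry=30+11=41). clock=30
Op 14: tick 4 -> clock=34.
Op 15: insert c.com -> 10.0.0.7 (expiry=34+18=52). clock=34
Op 16: tick 4 -> clock=38. purged={b.com}
Op 17: tick 6 -> clock=44.
Op 18: insert a.com -> 10.0.0.5 (expiry=44+16=60). clock=44
lookup a.com: present, ip=10.0.0.5 expiry=60 > clock=44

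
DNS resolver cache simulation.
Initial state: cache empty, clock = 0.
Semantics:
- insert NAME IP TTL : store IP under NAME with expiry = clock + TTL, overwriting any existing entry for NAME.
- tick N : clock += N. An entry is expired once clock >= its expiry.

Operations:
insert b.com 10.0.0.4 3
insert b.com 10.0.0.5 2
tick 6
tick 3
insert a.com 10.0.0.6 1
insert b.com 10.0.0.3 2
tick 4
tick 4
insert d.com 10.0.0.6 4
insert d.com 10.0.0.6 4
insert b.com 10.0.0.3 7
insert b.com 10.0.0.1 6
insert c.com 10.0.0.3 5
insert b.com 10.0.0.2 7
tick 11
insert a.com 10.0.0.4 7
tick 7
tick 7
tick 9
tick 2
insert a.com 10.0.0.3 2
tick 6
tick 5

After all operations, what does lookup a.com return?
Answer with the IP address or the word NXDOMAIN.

Answer: NXDOMAIN

Derivation:
Op 1: insert b.com -> 10.0.0.4 (expiry=0+3=3). clock=0
Op 2: insert b.com -> 10.0.0.5 (expiry=0+2=2). clock=0
Op 3: tick 6 -> clock=6. purged={b.com}
Op 4: tick 3 -> clock=9.
Op 5: insert a.com -> 10.0.0.6 (expiry=9+1=10). clock=9
Op 6: insert b.com -> 10.0.0.3 (expiry=9+2=11). clock=9
Op 7: tick 4 -> clock=13. purged={a.com,b.com}
Op 8: tick 4 -> clock=17.
Op 9: insert d.com -> 10.0.0.6 (expiry=17+4=21). clock=17
Op 10: insert d.com -> 10.0.0.6 (expiry=17+4=21). clock=17
Op 11: insert b.com -> 10.0.0.3 (expiry=17+7=24). clock=17
Op 12: insert b.com -> 10.0.0.1 (expiry=17+6=23). clock=17
Op 13: insert c.com -> 10.0.0.3 (expiry=17+5=22). clock=17
Op 14: insert b.com -> 10.0.0.2 (expiry=17+7=24). clock=17
Op 15: tick 11 -> clock=28. purged={b.com,c.com,d.com}
Op 16: insert a.com -> 10.0.0.4 (expiry=28+7=35). clock=28
Op 17: tick 7 -> clock=35. purged={a.com}
Op 18: tick 7 -> clock=42.
Op 19: tick 9 -> clock=51.
Op 20: tick 2 -> clock=53.
Op 21: insert a.com -> 10.0.0.3 (expiry=53+2=55). clock=53
Op 22: tick 6 -> clock=59. purged={a.com}
Op 23: tick 5 -> clock=64.
lookup a.com: not in cache (expired or never inserted)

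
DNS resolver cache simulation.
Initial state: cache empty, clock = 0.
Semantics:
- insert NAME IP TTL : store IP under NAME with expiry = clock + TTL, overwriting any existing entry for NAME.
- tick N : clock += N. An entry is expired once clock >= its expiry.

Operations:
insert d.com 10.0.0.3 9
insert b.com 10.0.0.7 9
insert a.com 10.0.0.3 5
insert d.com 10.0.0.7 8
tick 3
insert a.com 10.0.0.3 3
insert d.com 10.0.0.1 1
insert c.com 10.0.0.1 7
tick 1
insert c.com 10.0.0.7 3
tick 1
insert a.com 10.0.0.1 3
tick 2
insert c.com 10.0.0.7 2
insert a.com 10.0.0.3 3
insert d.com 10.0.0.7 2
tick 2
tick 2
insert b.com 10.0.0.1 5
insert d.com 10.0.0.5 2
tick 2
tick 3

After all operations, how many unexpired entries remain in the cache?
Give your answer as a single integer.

Op 1: insert d.com -> 10.0.0.3 (expiry=0+9=9). clock=0
Op 2: insert b.com -> 10.0.0.7 (expiry=0+9=9). clock=0
Op 3: insert a.com -> 10.0.0.3 (expiry=0+5=5). clock=0
Op 4: insert d.com -> 10.0.0.7 (expiry=0+8=8). clock=0
Op 5: tick 3 -> clock=3.
Op 6: insert a.com -> 10.0.0.3 (expiry=3+3=6). clock=3
Op 7: insert d.com -> 10.0.0.1 (expiry=3+1=4). clock=3
Op 8: insert c.com -> 10.0.0.1 (expiry=3+7=10). clock=3
Op 9: tick 1 -> clock=4. purged={d.com}
Op 10: insert c.com -> 10.0.0.7 (expiry=4+3=7). clock=4
Op 11: tick 1 -> clock=5.
Op 12: insert a.com -> 10.0.0.1 (expiry=5+3=8). clock=5
Op 13: tick 2 -> clock=7. purged={c.com}
Op 14: insert c.com -> 10.0.0.7 (expiry=7+2=9). clock=7
Op 15: insert a.com -> 10.0.0.3 (expiry=7+3=10). clock=7
Op 16: insert d.com -> 10.0.0.7 (expiry=7+2=9). clock=7
Op 17: tick 2 -> clock=9. purged={b.com,c.com,d.com}
Op 18: tick 2 -> clock=11. purged={a.com}
Op 19: insert b.com -> 10.0.0.1 (expiry=11+5=16). clock=11
Op 20: insert d.com -> 10.0.0.5 (expiry=11+2=13). clock=11
Op 21: tick 2 -> clock=13. purged={d.com}
Op 22: tick 3 -> clock=16. purged={b.com}
Final cache (unexpired): {} -> size=0

Answer: 0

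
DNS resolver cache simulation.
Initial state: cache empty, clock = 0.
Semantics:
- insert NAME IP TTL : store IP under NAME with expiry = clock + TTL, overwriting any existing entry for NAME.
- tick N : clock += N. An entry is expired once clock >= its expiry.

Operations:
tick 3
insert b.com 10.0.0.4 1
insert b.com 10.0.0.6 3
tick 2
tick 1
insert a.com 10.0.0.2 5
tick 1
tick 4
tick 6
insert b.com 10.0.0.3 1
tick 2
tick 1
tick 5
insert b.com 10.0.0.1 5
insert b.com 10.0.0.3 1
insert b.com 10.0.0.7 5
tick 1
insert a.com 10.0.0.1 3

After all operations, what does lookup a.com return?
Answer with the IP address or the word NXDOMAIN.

Answer: 10.0.0.1

Derivation:
Op 1: tick 3 -> clock=3.
Op 2: insert b.com -> 10.0.0.4 (expiry=3+1=4). clock=3
Op 3: insert b.com -> 10.0.0.6 (expiry=3+3=6). clock=3
Op 4: tick 2 -> clock=5.
Op 5: tick 1 -> clock=6. purged={b.com}
Op 6: insert a.com -> 10.0.0.2 (expiry=6+5=11). clock=6
Op 7: tick 1 -> clock=7.
Op 8: tick 4 -> clock=11. purged={a.com}
Op 9: tick 6 -> clock=17.
Op 10: insert b.com -> 10.0.0.3 (expiry=17+1=18). clock=17
Op 11: tick 2 -> clock=19. purged={b.com}
Op 12: tick 1 -> clock=20.
Op 13: tick 5 -> clock=25.
Op 14: insert b.com -> 10.0.0.1 (expiry=25+5=30). clock=25
Op 15: insert b.com -> 10.0.0.3 (expiry=25+1=26). clock=25
Op 16: insert b.com -> 10.0.0.7 (expiry=25+5=30). clock=25
Op 17: tick 1 -> clock=26.
Op 18: insert a.com -> 10.0.0.1 (expiry=26+3=29). clock=26
lookup a.com: present, ip=10.0.0.1 expiry=29 > clock=26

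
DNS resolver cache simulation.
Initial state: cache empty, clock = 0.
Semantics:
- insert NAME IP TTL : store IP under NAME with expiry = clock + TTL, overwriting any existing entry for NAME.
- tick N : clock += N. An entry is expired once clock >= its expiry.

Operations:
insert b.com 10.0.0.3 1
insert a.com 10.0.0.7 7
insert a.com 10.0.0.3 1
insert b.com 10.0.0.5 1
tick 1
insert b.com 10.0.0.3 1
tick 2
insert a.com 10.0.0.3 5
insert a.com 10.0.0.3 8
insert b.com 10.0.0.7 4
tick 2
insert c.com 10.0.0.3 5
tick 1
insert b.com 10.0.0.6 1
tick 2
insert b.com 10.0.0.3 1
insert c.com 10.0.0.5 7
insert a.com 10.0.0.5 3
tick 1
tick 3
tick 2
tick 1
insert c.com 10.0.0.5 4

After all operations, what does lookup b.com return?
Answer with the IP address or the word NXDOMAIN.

Op 1: insert b.com -> 10.0.0.3 (expiry=0+1=1). clock=0
Op 2: insert a.com -> 10.0.0.7 (expiry=0+7=7). clock=0
Op 3: insert a.com -> 10.0.0.3 (expiry=0+1=1). clock=0
Op 4: insert b.com -> 10.0.0.5 (expiry=0+1=1). clock=0
Op 5: tick 1 -> clock=1. purged={a.com,b.com}
Op 6: insert b.com -> 10.0.0.3 (expiry=1+1=2). clock=1
Op 7: tick 2 -> clock=3. purged={b.com}
Op 8: insert a.com -> 10.0.0.3 (expiry=3+5=8). clock=3
Op 9: insert a.com -> 10.0.0.3 (expiry=3+8=11). clock=3
Op 10: insert b.com -> 10.0.0.7 (expiry=3+4=7). clock=3
Op 11: tick 2 -> clock=5.
Op 12: insert c.com -> 10.0.0.3 (expiry=5+5=10). clock=5
Op 13: tick 1 -> clock=6.
Op 14: insert b.com -> 10.0.0.6 (expiry=6+1=7). clock=6
Op 15: tick 2 -> clock=8. purged={b.com}
Op 16: insert b.com -> 10.0.0.3 (expiry=8+1=9). clock=8
Op 17: insert c.com -> 10.0.0.5 (expiry=8+7=15). clock=8
Op 18: insert a.com -> 10.0.0.5 (expiry=8+3=11). clock=8
Op 19: tick 1 -> clock=9. purged={b.com}
Op 20: tick 3 -> clock=12. purged={a.com}
Op 21: tick 2 -> clock=14.
Op 22: tick 1 -> clock=15. purged={c.com}
Op 23: insert c.com -> 10.0.0.5 (expiry=15+4=19). clock=15
lookup b.com: not in cache (expired or never inserted)

Answer: NXDOMAIN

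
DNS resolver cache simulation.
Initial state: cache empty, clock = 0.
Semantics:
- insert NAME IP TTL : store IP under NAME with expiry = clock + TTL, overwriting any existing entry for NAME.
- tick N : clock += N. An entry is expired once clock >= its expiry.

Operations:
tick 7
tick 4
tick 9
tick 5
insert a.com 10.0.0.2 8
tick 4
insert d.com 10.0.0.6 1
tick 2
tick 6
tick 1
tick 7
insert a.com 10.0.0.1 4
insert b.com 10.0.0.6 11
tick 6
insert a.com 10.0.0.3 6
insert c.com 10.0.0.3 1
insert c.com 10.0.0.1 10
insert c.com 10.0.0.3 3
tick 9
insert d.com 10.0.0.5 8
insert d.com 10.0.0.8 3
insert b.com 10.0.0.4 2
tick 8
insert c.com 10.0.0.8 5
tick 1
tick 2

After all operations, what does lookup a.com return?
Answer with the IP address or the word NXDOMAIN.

Answer: NXDOMAIN

Derivation:
Op 1: tick 7 -> clock=7.
Op 2: tick 4 -> clock=11.
Op 3: tick 9 -> clock=20.
Op 4: tick 5 -> clock=25.
Op 5: insert a.com -> 10.0.0.2 (expiry=25+8=33). clock=25
Op 6: tick 4 -> clock=29.
Op 7: insert d.com -> 10.0.0.6 (expiry=29+1=30). clock=29
Op 8: tick 2 -> clock=31. purged={d.com}
Op 9: tick 6 -> clock=37. purged={a.com}
Op 10: tick 1 -> clock=38.
Op 11: tick 7 -> clock=45.
Op 12: insert a.com -> 10.0.0.1 (expiry=45+4=49). clock=45
Op 13: insert b.com -> 10.0.0.6 (expiry=45+11=56). clock=45
Op 14: tick 6 -> clock=51. purged={a.com}
Op 15: insert a.com -> 10.0.0.3 (expiry=51+6=57). clock=51
Op 16: insert c.com -> 10.0.0.3 (expiry=51+1=52). clock=51
Op 17: insert c.com -> 10.0.0.1 (expiry=51+10=61). clock=51
Op 18: insert c.com -> 10.0.0.3 (expiry=51+3=54). clock=51
Op 19: tick 9 -> clock=60. purged={a.com,b.com,c.com}
Op 20: insert d.com -> 10.0.0.5 (expiry=60+8=68). clock=60
Op 21: insert d.com -> 10.0.0.8 (expiry=60+3=63). clock=60
Op 22: insert b.com -> 10.0.0.4 (expiry=60+2=62). clock=60
Op 23: tick 8 -> clock=68. purged={b.com,d.com}
Op 24: insert c.com -> 10.0.0.8 (expiry=68+5=73). clock=68
Op 25: tick 1 -> clock=69.
Op 26: tick 2 -> clock=71.
lookup a.com: not in cache (expired or never inserted)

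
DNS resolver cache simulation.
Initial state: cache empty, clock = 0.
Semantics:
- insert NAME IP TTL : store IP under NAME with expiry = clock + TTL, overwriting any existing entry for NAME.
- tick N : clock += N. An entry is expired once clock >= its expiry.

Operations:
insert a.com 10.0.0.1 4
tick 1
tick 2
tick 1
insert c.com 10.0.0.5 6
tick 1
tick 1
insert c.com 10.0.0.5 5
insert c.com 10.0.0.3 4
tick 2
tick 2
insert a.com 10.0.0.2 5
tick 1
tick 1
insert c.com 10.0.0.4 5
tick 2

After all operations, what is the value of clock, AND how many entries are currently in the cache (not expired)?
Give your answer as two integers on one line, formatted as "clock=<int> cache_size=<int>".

Answer: clock=14 cache_size=2

Derivation:
Op 1: insert a.com -> 10.0.0.1 (expiry=0+4=4). clock=0
Op 2: tick 1 -> clock=1.
Op 3: tick 2 -> clock=3.
Op 4: tick 1 -> clock=4. purged={a.com}
Op 5: insert c.com -> 10.0.0.5 (expiry=4+6=10). clock=4
Op 6: tick 1 -> clock=5.
Op 7: tick 1 -> clock=6.
Op 8: insert c.com -> 10.0.0.5 (expiry=6+5=11). clock=6
Op 9: insert c.com -> 10.0.0.3 (expiry=6+4=10). clock=6
Op 10: tick 2 -> clock=8.
Op 11: tick 2 -> clock=10. purged={c.com}
Op 12: insert a.com -> 10.0.0.2 (expiry=10+5=15). clock=10
Op 13: tick 1 -> clock=11.
Op 14: tick 1 -> clock=12.
Op 15: insert c.com -> 10.0.0.4 (expiry=12+5=17). clock=12
Op 16: tick 2 -> clock=14.
Final clock = 14
Final cache (unexpired): {a.com,c.com} -> size=2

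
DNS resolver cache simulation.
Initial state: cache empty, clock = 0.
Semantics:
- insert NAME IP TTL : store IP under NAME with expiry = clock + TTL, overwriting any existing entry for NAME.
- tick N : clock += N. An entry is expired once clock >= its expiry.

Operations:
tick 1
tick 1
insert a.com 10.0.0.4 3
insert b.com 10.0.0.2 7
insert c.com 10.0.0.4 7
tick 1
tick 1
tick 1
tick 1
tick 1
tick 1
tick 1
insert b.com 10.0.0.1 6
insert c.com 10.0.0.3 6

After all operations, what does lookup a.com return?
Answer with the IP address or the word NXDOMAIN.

Answer: NXDOMAIN

Derivation:
Op 1: tick 1 -> clock=1.
Op 2: tick 1 -> clock=2.
Op 3: insert a.com -> 10.0.0.4 (expiry=2+3=5). clock=2
Op 4: insert b.com -> 10.0.0.2 (expiry=2+7=9). clock=2
Op 5: insert c.com -> 10.0.0.4 (expiry=2+7=9). clock=2
Op 6: tick 1 -> clock=3.
Op 7: tick 1 -> clock=4.
Op 8: tick 1 -> clock=5. purged={a.com}
Op 9: tick 1 -> clock=6.
Op 10: tick 1 -> clock=7.
Op 11: tick 1 -> clock=8.
Op 12: tick 1 -> clock=9. purged={b.com,c.com}
Op 13: insert b.com -> 10.0.0.1 (expiry=9+6=15). clock=9
Op 14: insert c.com -> 10.0.0.3 (expiry=9+6=15). clock=9
lookup a.com: not in cache (expired or never inserted)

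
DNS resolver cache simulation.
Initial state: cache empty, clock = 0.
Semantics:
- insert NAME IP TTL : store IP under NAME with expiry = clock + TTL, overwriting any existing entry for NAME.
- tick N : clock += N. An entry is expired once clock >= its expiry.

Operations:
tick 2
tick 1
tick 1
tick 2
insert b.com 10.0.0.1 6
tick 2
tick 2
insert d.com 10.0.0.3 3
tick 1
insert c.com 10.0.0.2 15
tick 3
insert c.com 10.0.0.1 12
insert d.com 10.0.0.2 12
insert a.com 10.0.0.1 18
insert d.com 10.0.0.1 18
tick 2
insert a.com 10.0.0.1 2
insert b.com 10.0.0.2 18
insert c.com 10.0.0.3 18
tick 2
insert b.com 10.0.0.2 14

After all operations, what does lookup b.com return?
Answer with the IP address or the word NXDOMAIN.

Op 1: tick 2 -> clock=2.
Op 2: tick 1 -> clock=3.
Op 3: tick 1 -> clock=4.
Op 4: tick 2 -> clock=6.
Op 5: insert b.com -> 10.0.0.1 (expiry=6+6=12). clock=6
Op 6: tick 2 -> clock=8.
Op 7: tick 2 -> clock=10.
Op 8: insert d.com -> 10.0.0.3 (expiry=10+3=13). clock=10
Op 9: tick 1 -> clock=11.
Op 10: insert c.com -> 10.0.0.2 (expiry=11+15=26). clock=11
Op 11: tick 3 -> clock=14. purged={b.com,d.com}
Op 12: insert c.com -> 10.0.0.1 (expiry=14+12=26). clock=14
Op 13: insert d.com -> 10.0.0.2 (expiry=14+12=26). clock=14
Op 14: insert a.com -> 10.0.0.1 (expiry=14+18=32). clock=14
Op 15: insert d.com -> 10.0.0.1 (expiry=14+18=32). clock=14
Op 16: tick 2 -> clock=16.
Op 17: insert a.com -> 10.0.0.1 (expiry=16+2=18). clock=16
Op 18: insert b.com -> 10.0.0.2 (expiry=16+18=34). clock=16
Op 19: insert c.com -> 10.0.0.3 (expiry=16+18=34). clock=16
Op 20: tick 2 -> clock=18. purged={a.com}
Op 21: insert b.com -> 10.0.0.2 (expiry=18+14=32). clock=18
lookup b.com: present, ip=10.0.0.2 expiry=32 > clock=18

Answer: 10.0.0.2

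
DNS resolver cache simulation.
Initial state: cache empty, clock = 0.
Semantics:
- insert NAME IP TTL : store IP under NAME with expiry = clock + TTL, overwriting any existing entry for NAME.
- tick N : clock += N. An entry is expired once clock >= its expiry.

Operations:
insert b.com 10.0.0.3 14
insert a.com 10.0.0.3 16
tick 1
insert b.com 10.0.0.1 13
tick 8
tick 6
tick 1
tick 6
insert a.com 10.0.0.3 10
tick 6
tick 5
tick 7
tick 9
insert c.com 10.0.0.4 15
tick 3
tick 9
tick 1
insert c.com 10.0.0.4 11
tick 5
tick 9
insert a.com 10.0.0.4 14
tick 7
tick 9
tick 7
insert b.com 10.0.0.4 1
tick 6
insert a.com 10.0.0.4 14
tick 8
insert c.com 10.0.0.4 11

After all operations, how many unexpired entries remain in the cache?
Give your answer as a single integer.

Op 1: insert b.com -> 10.0.0.3 (expiry=0+14=14). clock=0
Op 2: insert a.com -> 10.0.0.3 (expiry=0+16=16). clock=0
Op 3: tick 1 -> clock=1.
Op 4: insert b.com -> 10.0.0.1 (expiry=1+13=14). clock=1
Op 5: tick 8 -> clock=9.
Op 6: tick 6 -> clock=15. purged={b.com}
Op 7: tick 1 -> clock=16. purged={a.com}
Op 8: tick 6 -> clock=22.
Op 9: insert a.com -> 10.0.0.3 (expiry=22+10=32). clock=22
Op 10: tick 6 -> clock=28.
Op 11: tick 5 -> clock=33. purged={a.com}
Op 12: tick 7 -> clock=40.
Op 13: tick 9 -> clock=49.
Op 14: insert c.com -> 10.0.0.4 (expiry=49+15=64). clock=49
Op 15: tick 3 -> clock=52.
Op 16: tick 9 -> clock=61.
Op 17: tick 1 -> clock=62.
Op 18: insert c.com -> 10.0.0.4 (expiry=62+11=73). clock=62
Op 19: tick 5 -> clock=67.
Op 20: tick 9 -> clock=76. purged={c.com}
Op 21: insert a.com -> 10.0.0.4 (expiry=76+14=90). clock=76
Op 22: tick 7 -> clock=83.
Op 23: tick 9 -> clock=92. purged={a.com}
Op 24: tick 7 -> clock=99.
Op 25: insert b.com -> 10.0.0.4 (expiry=99+1=100). clock=99
Op 26: tick 6 -> clock=105. purged={b.com}
Op 27: insert a.com -> 10.0.0.4 (expiry=105+14=119). clock=105
Op 28: tick 8 -> clock=113.
Op 29: insert c.com -> 10.0.0.4 (expiry=113+11=124). clock=113
Final cache (unexpired): {a.com,c.com} -> size=2

Answer: 2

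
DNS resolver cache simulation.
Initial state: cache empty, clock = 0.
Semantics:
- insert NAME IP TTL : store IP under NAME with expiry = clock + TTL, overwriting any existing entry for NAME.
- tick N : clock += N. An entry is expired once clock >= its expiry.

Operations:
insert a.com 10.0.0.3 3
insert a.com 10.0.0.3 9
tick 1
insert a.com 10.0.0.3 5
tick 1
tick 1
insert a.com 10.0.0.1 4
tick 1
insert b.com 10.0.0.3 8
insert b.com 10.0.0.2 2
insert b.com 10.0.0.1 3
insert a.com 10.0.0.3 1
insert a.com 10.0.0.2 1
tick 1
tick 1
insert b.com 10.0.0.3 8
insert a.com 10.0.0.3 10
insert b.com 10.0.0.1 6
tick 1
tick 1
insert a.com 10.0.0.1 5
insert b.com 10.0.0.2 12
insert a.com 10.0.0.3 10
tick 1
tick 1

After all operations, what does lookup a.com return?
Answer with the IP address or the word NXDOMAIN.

Op 1: insert a.com -> 10.0.0.3 (expiry=0+3=3). clock=0
Op 2: insert a.com -> 10.0.0.3 (expiry=0+9=9). clock=0
Op 3: tick 1 -> clock=1.
Op 4: insert a.com -> 10.0.0.3 (expiry=1+5=6). clock=1
Op 5: tick 1 -> clock=2.
Op 6: tick 1 -> clock=3.
Op 7: insert a.com -> 10.0.0.1 (expiry=3+4=7). clock=3
Op 8: tick 1 -> clock=4.
Op 9: insert b.com -> 10.0.0.3 (expiry=4+8=12). clock=4
Op 10: insert b.com -> 10.0.0.2 (expiry=4+2=6). clock=4
Op 11: insert b.com -> 10.0.0.1 (expiry=4+3=7). clock=4
Op 12: insert a.com -> 10.0.0.3 (expiry=4+1=5). clock=4
Op 13: insert a.com -> 10.0.0.2 (expiry=4+1=5). clock=4
Op 14: tick 1 -> clock=5. purged={a.com}
Op 15: tick 1 -> clock=6.
Op 16: insert b.com -> 10.0.0.3 (expiry=6+8=14). clock=6
Op 17: insert a.com -> 10.0.0.3 (expiry=6+10=16). clock=6
Op 18: insert b.com -> 10.0.0.1 (expiry=6+6=12). clock=6
Op 19: tick 1 -> clock=7.
Op 20: tick 1 -> clock=8.
Op 21: insert a.com -> 10.0.0.1 (expiry=8+5=13). clock=8
Op 22: insert b.com -> 10.0.0.2 (expiry=8+12=20). clock=8
Op 23: insert a.com -> 10.0.0.3 (expiry=8+10=18). clock=8
Op 24: tick 1 -> clock=9.
Op 25: tick 1 -> clock=10.
lookup a.com: present, ip=10.0.0.3 expiry=18 > clock=10

Answer: 10.0.0.3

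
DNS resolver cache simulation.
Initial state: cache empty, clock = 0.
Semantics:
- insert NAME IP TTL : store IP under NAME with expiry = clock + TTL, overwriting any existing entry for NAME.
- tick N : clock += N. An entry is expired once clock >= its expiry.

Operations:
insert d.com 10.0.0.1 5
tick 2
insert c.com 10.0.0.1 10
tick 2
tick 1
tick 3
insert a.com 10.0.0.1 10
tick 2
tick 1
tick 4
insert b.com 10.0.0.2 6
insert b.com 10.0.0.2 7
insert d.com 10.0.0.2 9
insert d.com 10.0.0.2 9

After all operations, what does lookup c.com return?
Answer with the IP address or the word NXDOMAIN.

Answer: NXDOMAIN

Derivation:
Op 1: insert d.com -> 10.0.0.1 (expiry=0+5=5). clock=0
Op 2: tick 2 -> clock=2.
Op 3: insert c.com -> 10.0.0.1 (expiry=2+10=12). clock=2
Op 4: tick 2 -> clock=4.
Op 5: tick 1 -> clock=5. purged={d.com}
Op 6: tick 3 -> clock=8.
Op 7: insert a.com -> 10.0.0.1 (expiry=8+10=18). clock=8
Op 8: tick 2 -> clock=10.
Op 9: tick 1 -> clock=11.
Op 10: tick 4 -> clock=15. purged={c.com}
Op 11: insert b.com -> 10.0.0.2 (expiry=15+6=21). clock=15
Op 12: insert b.com -> 10.0.0.2 (expiry=15+7=22). clock=15
Op 13: insert d.com -> 10.0.0.2 (expiry=15+9=24). clock=15
Op 14: insert d.com -> 10.0.0.2 (expiry=15+9=24). clock=15
lookup c.com: not in cache (expired or never inserted)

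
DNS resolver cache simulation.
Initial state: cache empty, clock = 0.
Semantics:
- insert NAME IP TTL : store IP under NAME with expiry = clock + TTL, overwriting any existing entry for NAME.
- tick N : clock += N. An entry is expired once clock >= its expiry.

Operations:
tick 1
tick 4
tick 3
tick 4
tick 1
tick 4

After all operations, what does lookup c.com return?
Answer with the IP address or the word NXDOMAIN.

Op 1: tick 1 -> clock=1.
Op 2: tick 4 -> clock=5.
Op 3: tick 3 -> clock=8.
Op 4: tick 4 -> clock=12.
Op 5: tick 1 -> clock=13.
Op 6: tick 4 -> clock=17.
lookup c.com: not in cache (expired or never inserted)

Answer: NXDOMAIN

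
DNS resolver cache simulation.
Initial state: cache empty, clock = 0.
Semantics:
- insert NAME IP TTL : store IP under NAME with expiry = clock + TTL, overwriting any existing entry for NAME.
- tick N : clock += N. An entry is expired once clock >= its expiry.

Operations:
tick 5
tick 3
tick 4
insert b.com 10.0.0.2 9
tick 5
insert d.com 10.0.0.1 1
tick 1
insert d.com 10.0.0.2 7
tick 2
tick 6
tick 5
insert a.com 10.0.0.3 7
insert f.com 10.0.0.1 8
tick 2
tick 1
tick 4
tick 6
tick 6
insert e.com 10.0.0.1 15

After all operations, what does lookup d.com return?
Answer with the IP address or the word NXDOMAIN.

Answer: NXDOMAIN

Derivation:
Op 1: tick 5 -> clock=5.
Op 2: tick 3 -> clock=8.
Op 3: tick 4 -> clock=12.
Op 4: insert b.com -> 10.0.0.2 (expiry=12+9=21). clock=12
Op 5: tick 5 -> clock=17.
Op 6: insert d.com -> 10.0.0.1 (expiry=17+1=18). clock=17
Op 7: tick 1 -> clock=18. purged={d.com}
Op 8: insert d.com -> 10.0.0.2 (expiry=18+7=25). clock=18
Op 9: tick 2 -> clock=20.
Op 10: tick 6 -> clock=26. purged={b.com,d.com}
Op 11: tick 5 -> clock=31.
Op 12: insert a.com -> 10.0.0.3 (expiry=31+7=38). clock=31
Op 13: insert f.com -> 10.0.0.1 (expiry=31+8=39). clock=31
Op 14: tick 2 -> clock=33.
Op 15: tick 1 -> clock=34.
Op 16: tick 4 -> clock=38. purged={a.com}
Op 17: tick 6 -> clock=44. purged={f.com}
Op 18: tick 6 -> clock=50.
Op 19: insert e.com -> 10.0.0.1 (expiry=50+15=65). clock=50
lookup d.com: not in cache (expired or never inserted)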